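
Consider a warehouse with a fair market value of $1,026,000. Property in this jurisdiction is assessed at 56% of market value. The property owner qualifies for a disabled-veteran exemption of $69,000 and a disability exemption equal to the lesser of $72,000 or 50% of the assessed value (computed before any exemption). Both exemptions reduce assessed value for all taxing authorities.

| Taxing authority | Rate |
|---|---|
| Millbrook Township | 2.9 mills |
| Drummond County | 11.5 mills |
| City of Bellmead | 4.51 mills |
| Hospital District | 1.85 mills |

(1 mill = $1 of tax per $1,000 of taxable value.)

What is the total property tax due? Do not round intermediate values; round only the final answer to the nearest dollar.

Assessed value = $1,026,000 × 0.56 = $574,560
Disability exemption = min($72,000, 50% × $574,560) = min($72,000, $287,280) = $72,000 (dollar cap binds)
Taxable value = $574,560 − $69,000 − $72,000 = $433,560
Millbrook Township: $433,560 × 0.0029 = $1,257.324
Drummond County: $433,560 × 0.0115 = $4,985.94
City of Bellmead: $433,560 × 0.00451 = $1,955.3556
Hospital District: $433,560 × 0.00185 = $802.086
Total = $9,000.7056

$9,001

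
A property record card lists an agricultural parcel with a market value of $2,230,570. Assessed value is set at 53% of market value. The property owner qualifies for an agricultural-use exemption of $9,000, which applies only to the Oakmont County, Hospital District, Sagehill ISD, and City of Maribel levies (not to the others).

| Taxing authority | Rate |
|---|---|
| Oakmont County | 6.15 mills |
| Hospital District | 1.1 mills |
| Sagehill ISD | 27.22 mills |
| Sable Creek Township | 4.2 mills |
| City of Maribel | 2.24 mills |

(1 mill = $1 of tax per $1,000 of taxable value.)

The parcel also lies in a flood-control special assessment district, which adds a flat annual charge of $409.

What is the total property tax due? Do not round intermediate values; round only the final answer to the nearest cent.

$48,442.50

Assessed value = $2,230,570 × 0.53 = $1,182,202.1
Oakmont County: ($1,182,202.1 − $9,000) × 0.00615 = $1,173,202.1 × 0.00615 = $7,215.192915
Hospital District: ($1,182,202.1 − $9,000) × 0.0011 = $1,173,202.1 × 0.0011 = $1,290.52231
Sagehill ISD: ($1,182,202.1 − $9,000) × 0.02722 = $1,173,202.1 × 0.02722 = $31,934.561162
Sable Creek Township: $1,182,202.1 × 0.0042 = $4,965.24882
City of Maribel: ($1,182,202.1 − $9,000) × 0.00224 = $1,173,202.1 × 0.00224 = $2,627.972704
Levies subtotal = $48,033.497911
Total = $48,033.497911 + $409 = $48,442.497911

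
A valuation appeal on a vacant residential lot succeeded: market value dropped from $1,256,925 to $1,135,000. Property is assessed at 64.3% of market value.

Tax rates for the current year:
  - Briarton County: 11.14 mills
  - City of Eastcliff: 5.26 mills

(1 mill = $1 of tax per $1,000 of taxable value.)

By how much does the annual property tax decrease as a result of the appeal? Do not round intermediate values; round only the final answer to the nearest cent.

Old assessed value = $1,256,925 × 0.643 = $808,202.775
New assessed value = $1,135,000 × 0.643 = $729,805
Combined rate = 0.01114 + 0.00526 = 0.0164
Old tax = $808,202.775 × 0.0164 = $13,254.52551
New tax = $729,805 × 0.0164 = $11,968.802
Reduction = $13,254.52551 − $11,968.802 = $1,285.72351

$1,285.72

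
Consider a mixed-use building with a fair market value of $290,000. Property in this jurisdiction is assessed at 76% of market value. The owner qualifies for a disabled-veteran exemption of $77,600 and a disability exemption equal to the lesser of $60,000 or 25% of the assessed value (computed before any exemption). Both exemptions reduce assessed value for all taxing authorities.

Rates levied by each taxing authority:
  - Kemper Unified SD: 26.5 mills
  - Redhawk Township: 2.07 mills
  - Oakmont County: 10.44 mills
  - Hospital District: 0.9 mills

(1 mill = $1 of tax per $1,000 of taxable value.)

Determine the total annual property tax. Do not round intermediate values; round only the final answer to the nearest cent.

$3,500.11

Assessed value = $290,000 × 0.76 = $220,400
Disability exemption = min($60,000, 25% × $220,400) = min($60,000, $55,100) = $55,100 (percentage binds)
Taxable value = $220,400 − $77,600 − $55,100 = $87,700
Kemper Unified SD: $87,700 × 0.0265 = $2,324.05
Redhawk Township: $87,700 × 0.00207 = $181.539
Oakmont County: $87,700 × 0.01044 = $915.588
Hospital District: $87,700 × 0.0009 = $78.93
Total = $3,500.107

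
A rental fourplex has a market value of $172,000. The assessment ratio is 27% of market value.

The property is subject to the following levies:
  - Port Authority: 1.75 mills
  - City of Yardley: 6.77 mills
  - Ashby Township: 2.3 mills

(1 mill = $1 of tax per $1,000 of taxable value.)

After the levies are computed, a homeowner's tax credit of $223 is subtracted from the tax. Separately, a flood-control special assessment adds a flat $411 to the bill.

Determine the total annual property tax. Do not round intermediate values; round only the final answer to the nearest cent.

$690.48

Assessed value = $172,000 × 0.27 = $46,440
Port Authority: $46,440 × 0.00175 = $81.27
City of Yardley: $46,440 × 0.00677 = $314.3988
Ashby Township: $46,440 × 0.0023 = $106.812
Levies subtotal = $502.4808
After credit = $502.4808 − $223 = $279.4808
Total = $279.4808 + $411 = $690.4808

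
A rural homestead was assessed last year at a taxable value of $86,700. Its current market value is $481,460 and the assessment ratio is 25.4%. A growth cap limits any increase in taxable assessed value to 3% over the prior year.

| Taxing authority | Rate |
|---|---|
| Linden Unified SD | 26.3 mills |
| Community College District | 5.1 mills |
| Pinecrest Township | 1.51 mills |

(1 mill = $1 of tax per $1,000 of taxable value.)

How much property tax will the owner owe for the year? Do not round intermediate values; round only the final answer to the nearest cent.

Uncapped assessed value = $481,460 × 0.254 = $122,290.84
Cap limit = $86,700 × 1.03 = $89,301
Taxable assessed value = min($122,290.84, $89,301) = $89,301 (cap binds)
Linden Unified SD: $89,301 × 0.0263 = $2,348.6163
Community College District: $89,301 × 0.0051 = $455.4351
Pinecrest Township: $89,301 × 0.00151 = $134.84451
Total = $2,938.89591

$2,938.90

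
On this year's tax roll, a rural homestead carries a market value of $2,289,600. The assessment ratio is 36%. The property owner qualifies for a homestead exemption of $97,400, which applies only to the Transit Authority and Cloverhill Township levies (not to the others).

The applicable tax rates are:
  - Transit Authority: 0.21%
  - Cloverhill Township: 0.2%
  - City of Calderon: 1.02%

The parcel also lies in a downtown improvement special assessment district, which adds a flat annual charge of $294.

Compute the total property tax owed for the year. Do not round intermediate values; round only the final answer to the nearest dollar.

$11,682

Assessed value = $2,289,600 × 0.36 = $824,256
Transit Authority: ($824,256 − $97,400) × 0.0021 = $726,856 × 0.0021 = $1,526.3976
Cloverhill Township: ($824,256 − $97,400) × 0.002 = $726,856 × 0.002 = $1,453.712
City of Calderon: $824,256 × 0.0102 = $8,407.4112
Levies subtotal = $11,387.5208
Total = $11,387.5208 + $294 = $11,681.5208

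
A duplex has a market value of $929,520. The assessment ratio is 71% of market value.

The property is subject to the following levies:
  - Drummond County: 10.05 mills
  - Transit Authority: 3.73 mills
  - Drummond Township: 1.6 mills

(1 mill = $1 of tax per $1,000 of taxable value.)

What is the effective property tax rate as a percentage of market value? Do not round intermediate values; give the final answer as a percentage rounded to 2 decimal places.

Assessed value = $929,520 × 0.71 = $659,959.2
Drummond County: $659,959.2 × 0.01005 = $6,632.58996
Transit Authority: $659,959.2 × 0.00373 = $2,461.647816
Drummond Township: $659,959.2 × 0.0016 = $1,055.93472
Total tax = $10,150.172496
Effective rate = $10,150.172496 ÷ $929,520 = 1.09% of market value

1.09%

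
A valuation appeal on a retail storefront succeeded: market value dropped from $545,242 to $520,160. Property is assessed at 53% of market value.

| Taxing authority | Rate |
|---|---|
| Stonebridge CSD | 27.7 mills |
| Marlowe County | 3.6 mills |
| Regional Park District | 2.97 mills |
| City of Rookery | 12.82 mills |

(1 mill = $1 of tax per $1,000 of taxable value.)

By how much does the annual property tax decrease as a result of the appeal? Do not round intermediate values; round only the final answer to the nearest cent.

Old assessed value = $545,242 × 0.53 = $288,978.26
New assessed value = $520,160 × 0.53 = $275,684.8
Combined rate = 0.0277 + 0.0036 + 0.00297 + 0.01282 = 0.04709
Old tax = $288,978.26 × 0.04709 = $13,607.9862634
New tax = $275,684.8 × 0.04709 = $12,981.997232
Reduction = $13,607.9862634 − $12,981.997232 = $625.9890314

$625.99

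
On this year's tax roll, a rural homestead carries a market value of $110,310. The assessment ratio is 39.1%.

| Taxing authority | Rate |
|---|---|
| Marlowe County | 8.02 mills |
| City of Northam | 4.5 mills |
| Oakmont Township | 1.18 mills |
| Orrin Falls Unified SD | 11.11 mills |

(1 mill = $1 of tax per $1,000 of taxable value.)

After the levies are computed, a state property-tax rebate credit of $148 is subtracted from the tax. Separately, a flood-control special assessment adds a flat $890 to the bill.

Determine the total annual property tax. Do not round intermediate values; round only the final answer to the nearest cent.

$1,812.09

Assessed value = $110,310 × 0.391 = $43,131.21
Marlowe County: $43,131.21 × 0.00802 = $345.9123042
City of Northam: $43,131.21 × 0.0045 = $194.090445
Oakmont Township: $43,131.21 × 0.00118 = $50.8948278
Orrin Falls Unified SD: $43,131.21 × 0.01111 = $479.1877431
Levies subtotal = $1,070.0853201
After credit = $1,070.0853201 − $148 = $922.0853201
Total = $922.0853201 + $890 = $1,812.0853201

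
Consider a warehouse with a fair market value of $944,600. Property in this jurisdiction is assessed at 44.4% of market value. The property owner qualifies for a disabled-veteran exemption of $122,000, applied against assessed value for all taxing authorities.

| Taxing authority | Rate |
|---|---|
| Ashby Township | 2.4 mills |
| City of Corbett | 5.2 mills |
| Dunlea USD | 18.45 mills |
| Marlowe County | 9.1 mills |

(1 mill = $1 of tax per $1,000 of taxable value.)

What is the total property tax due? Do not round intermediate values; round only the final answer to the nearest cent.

Assessed value = $944,600 × 0.444 = $419,402.4
Taxable value = $419,402.4 − $122,000 = $297,402.4
Ashby Township: $297,402.4 × 0.0024 = $713.76576
City of Corbett: $297,402.4 × 0.0052 = $1,546.49248
Dunlea USD: $297,402.4 × 0.01845 = $5,487.07428
Marlowe County: $297,402.4 × 0.0091 = $2,706.36184
Total = $713.76576 + $1,546.49248 + $5,487.07428 + $2,706.36184 = $10,453.69436

$10,453.69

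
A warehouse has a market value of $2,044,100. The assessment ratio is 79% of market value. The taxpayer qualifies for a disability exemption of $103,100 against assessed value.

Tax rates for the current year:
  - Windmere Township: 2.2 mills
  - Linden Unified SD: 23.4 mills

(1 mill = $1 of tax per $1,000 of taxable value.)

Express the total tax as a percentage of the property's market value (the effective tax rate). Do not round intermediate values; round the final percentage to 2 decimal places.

Assessed value = $2,044,100 × 0.79 = $1,614,839
Taxable value = $1,614,839 − $103,100 = $1,511,739
Windmere Township: $1,511,739 × 0.0022 = $3,325.8258
Linden Unified SD: $1,511,739 × 0.0234 = $35,374.6926
Total tax = $38,700.5184
Effective rate = $38,700.5184 ÷ $2,044,100 = 1.89% of market value

1.89%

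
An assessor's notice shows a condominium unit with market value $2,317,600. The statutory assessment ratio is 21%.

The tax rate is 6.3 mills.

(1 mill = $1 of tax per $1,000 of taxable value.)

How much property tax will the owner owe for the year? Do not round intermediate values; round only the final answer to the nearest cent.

$3,066.18

Assessed value = $2,317,600 × 0.21 = $486,696
Tax = $486,696 × 0.0063 = $3,066.1848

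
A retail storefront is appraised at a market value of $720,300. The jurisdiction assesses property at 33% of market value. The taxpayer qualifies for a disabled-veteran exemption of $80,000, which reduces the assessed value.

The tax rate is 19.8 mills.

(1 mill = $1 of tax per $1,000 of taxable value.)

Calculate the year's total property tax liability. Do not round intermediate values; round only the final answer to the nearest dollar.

$3,122

Assessed value = $720,300 × 0.33 = $237,699
Taxable value = $237,699 − $80,000 = $157,699
Tax = $157,699 × 0.0198 = $3,122.4402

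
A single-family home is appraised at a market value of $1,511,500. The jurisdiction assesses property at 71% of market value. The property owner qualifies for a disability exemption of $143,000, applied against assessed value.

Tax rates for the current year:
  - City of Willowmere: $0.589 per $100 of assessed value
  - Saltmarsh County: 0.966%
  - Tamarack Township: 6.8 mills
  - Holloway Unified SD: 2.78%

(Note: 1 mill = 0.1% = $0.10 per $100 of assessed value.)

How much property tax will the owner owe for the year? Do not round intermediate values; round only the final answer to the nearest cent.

Assessed value = $1,511,500 × 0.71 = $1,073,165
Taxable value = $1,073,165 − $143,000 = $930,165
City of Willowmere: $930,165 × 0.00589 = $5,478.67185
Saltmarsh County: $930,165 × 0.00966 = $8,985.3939
Tamarack Township: $930,165 × 0.0068 = $6,325.122
Holloway Unified SD: $930,165 × 0.0278 = $25,858.587
Total = $46,647.77475

$46,647.77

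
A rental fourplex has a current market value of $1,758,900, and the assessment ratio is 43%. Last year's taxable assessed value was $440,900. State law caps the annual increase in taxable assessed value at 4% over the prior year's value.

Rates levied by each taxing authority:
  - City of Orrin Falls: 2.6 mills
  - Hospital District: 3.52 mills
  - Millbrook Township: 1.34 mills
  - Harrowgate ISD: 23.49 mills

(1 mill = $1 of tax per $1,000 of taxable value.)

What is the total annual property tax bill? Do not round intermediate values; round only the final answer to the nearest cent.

$14,191.69

Uncapped assessed value = $1,758,900 × 0.43 = $756,327
Cap limit = $440,900 × 1.04 = $458,536
Taxable assessed value = min($756,327, $458,536) = $458,536 (cap binds)
City of Orrin Falls: $458,536 × 0.0026 = $1,192.1936
Hospital District: $458,536 × 0.00352 = $1,614.04672
Millbrook Township: $458,536 × 0.00134 = $614.43824
Harrowgate ISD: $458,536 × 0.02349 = $10,771.01064
Total = $14,191.6892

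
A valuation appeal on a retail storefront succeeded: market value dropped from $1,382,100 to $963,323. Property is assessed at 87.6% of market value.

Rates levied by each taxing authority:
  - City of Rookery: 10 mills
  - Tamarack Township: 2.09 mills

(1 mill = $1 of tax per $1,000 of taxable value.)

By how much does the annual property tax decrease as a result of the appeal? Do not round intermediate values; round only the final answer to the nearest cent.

$4,435.20

Old assessed value = $1,382,100 × 0.876 = $1,210,719.6
New assessed value = $963,323 × 0.876 = $843,870.948
Combined rate = 0.01 + 0.00209 = 0.01209
Old tax = $1,210,719.6 × 0.01209 = $14,637.599964
New tax = $843,870.948 × 0.01209 = $10,202.39976132
Reduction = $14,637.599964 − $10,202.39976132 = $4,435.20020268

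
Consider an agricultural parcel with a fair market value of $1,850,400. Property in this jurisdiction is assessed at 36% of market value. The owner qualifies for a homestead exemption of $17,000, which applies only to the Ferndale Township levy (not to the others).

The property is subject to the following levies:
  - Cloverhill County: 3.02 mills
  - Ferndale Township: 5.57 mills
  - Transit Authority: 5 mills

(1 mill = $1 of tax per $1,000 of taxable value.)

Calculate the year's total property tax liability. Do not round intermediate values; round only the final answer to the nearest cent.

Assessed value = $1,850,400 × 0.36 = $666,144
Cloverhill County: $666,144 × 0.00302 = $2,011.75488
Ferndale Township: ($666,144 − $17,000) × 0.00557 = $649,144 × 0.00557 = $3,615.73208
Transit Authority: $666,144 × 0.005 = $3,330.72
Total = $8,958.20696

$8,958.21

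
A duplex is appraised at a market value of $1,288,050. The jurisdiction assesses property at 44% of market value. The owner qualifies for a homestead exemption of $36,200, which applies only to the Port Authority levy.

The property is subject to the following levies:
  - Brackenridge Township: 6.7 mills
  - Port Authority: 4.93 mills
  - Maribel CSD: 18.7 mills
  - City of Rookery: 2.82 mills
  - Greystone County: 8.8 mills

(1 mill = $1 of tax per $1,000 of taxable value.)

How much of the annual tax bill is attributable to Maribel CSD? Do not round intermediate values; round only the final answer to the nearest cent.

Assessed value = $1,288,050 × 0.44 = $566,742
Maribel CSD taxable value = $566,742 (exemption does not apply)
Maribel CSD levy = $566,742 × 0.0187 = $10,598.0754

$10,598.08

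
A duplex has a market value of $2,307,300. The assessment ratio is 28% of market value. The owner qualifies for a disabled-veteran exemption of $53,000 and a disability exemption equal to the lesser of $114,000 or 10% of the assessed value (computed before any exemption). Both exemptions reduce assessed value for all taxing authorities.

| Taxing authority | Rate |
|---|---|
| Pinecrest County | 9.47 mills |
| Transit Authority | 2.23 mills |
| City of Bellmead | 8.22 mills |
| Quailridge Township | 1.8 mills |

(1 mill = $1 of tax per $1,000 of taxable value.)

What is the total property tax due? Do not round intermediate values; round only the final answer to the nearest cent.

Assessed value = $2,307,300 × 0.28 = $646,044
Disability exemption = min($114,000, 10% × $646,044) = min($114,000, $64,604.4) = $64,604.4 (percentage binds)
Taxable value = $646,044 − $53,000 − $64,604.4 = $528,439.6
Pinecrest County: $528,439.6 × 0.00947 = $5,004.323012
Transit Authority: $528,439.6 × 0.00223 = $1,178.420308
City of Bellmead: $528,439.6 × 0.00822 = $4,343.773512
Quailridge Township: $528,439.6 × 0.0018 = $951.19128
Total = $11,477.708112

$11,477.71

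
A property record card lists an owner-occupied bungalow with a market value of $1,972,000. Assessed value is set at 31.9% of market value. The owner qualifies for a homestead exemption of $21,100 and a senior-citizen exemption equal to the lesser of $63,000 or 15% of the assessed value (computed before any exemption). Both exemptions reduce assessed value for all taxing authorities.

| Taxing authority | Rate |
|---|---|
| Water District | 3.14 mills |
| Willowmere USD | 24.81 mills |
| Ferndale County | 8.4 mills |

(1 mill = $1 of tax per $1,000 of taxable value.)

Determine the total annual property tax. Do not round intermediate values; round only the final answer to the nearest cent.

Assessed value = $1,972,000 × 0.319 = $629,068
Senior-citizen exemption = min($63,000, 15% × $629,068) = min($63,000, $94,360.2) = $63,000 (dollar cap binds)
Taxable value = $629,068 − $21,100 − $63,000 = $544,968
Water District: $544,968 × 0.00314 = $1,711.19952
Willowmere USD: $544,968 × 0.02481 = $13,520.65608
Ferndale County: $544,968 × 0.0084 = $4,577.7312
Total = $19,809.5868

$19,809.59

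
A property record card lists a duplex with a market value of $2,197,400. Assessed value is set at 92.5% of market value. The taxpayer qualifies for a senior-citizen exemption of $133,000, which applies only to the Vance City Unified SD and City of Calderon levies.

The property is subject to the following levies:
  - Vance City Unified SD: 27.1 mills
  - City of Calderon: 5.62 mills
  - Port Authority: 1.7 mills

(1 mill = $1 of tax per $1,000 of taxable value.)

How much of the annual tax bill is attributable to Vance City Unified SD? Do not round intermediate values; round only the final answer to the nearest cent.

$51,479.02

Assessed value = $2,197,400 × 0.925 = $2,032,595
Vance City Unified SD taxable value = $2,032,595 − $133,000 = $1,899,595
Vance City Unified SD levy = $1,899,595 × 0.0271 = $51,479.0245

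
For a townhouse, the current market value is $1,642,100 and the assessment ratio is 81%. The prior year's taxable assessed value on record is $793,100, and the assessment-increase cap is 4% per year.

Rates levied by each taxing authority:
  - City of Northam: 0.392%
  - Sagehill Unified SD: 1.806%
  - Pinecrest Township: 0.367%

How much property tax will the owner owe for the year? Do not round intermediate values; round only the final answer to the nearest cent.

Uncapped assessed value = $1,642,100 × 0.81 = $1,330,101
Cap limit = $793,100 × 1.04 = $824,824
Taxable assessed value = min($1,330,101, $824,824) = $824,824 (cap binds)
City of Northam: $824,824 × 0.00392 = $3,233.31008
Sagehill Unified SD: $824,824 × 0.01806 = $14,896.32144
Pinecrest Township: $824,824 × 0.00367 = $3,027.10408
Total = $21,156.7356

$21,156.74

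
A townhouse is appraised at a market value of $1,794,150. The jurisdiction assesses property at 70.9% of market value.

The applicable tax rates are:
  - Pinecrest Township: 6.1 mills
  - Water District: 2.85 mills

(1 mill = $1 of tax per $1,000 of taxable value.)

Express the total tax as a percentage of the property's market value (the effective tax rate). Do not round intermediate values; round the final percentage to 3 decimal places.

0.635%

Assessed value = $1,794,150 × 0.709 = $1,272,052.35
Pinecrest Township: $1,272,052.35 × 0.0061 = $7,759.519335
Water District: $1,272,052.35 × 0.00285 = $3,625.3491975
Total tax = $11,384.8685325
Effective rate = $11,384.8685325 ÷ $1,794,150 = 0.635% of market value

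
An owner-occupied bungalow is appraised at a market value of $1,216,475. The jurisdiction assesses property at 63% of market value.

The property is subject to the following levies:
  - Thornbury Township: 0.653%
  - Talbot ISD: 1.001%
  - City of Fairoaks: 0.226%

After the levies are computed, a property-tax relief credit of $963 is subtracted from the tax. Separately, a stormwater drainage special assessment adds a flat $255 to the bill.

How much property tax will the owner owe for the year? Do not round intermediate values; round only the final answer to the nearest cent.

$13,699.93

Assessed value = $1,216,475 × 0.63 = $766,379.25
Thornbury Township: $766,379.25 × 0.00653 = $5,004.4565025
Talbot ISD: $766,379.25 × 0.01001 = $7,671.4562925
City of Fairoaks: $766,379.25 × 0.00226 = $1,732.017105
Levies subtotal = $14,407.9299
After credit = $14,407.9299 − $963 = $13,444.9299
Total = $13,444.9299 + $255 = $13,699.9299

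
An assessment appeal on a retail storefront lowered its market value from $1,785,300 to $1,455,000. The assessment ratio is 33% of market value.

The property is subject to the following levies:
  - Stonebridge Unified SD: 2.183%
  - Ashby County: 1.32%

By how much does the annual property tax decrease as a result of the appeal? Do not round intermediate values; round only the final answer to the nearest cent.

Old assessed value = $1,785,300 × 0.33 = $589,149
New assessed value = $1,455,000 × 0.33 = $480,150
Combined rate = 0.02183 + 0.0132 = 0.03503
Old tax = $589,149 × 0.03503 = $20,637.88947
New tax = $480,150 × 0.03503 = $16,819.6545
Reduction = $20,637.88947 − $16,819.6545 = $3,818.23497

$3,818.23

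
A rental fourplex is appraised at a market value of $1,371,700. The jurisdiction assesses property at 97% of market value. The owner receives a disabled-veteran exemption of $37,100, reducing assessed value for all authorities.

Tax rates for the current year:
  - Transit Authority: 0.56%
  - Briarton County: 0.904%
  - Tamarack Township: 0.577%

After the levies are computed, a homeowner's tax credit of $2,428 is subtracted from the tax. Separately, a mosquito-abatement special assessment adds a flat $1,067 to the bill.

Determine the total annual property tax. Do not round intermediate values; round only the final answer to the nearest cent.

$25,038.29

Assessed value = $1,371,700 × 0.97 = $1,330,549
Taxable value = $1,330,549 − $37,100 = $1,293,449
Transit Authority: $1,293,449 × 0.0056 = $7,243.3144
Briarton County: $1,293,449 × 0.00904 = $11,692.77896
Tamarack Township: $1,293,449 × 0.00577 = $7,463.20073
Levies subtotal = $26,399.29409
After credit = $26,399.29409 − $2,428 = $23,971.29409
Total = $23,971.29409 + $1,067 = $25,038.29409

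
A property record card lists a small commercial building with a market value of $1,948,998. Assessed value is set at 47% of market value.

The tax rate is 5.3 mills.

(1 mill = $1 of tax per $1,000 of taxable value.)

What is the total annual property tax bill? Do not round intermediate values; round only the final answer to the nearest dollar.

$4,855

Assessed value = $1,948,998 × 0.47 = $916,029.06
Tax = $916,029.06 × 0.0053 = $4,854.954018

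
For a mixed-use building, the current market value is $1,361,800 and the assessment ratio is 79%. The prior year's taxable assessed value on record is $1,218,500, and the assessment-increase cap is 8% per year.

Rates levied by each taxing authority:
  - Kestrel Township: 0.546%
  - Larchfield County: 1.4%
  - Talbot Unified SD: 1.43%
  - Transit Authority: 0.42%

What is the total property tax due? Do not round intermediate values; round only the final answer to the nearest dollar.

Uncapped assessed value = $1,361,800 × 0.79 = $1,075,822
Cap limit = $1,218,500 × 1.08 = $1,315,980
Taxable assessed value = min($1,075,822, $1,315,980) = $1,075,822 (cap does not bind)
Kestrel Township: $1,075,822 × 0.00546 = $5,873.98812
Larchfield County: $1,075,822 × 0.014 = $15,061.508
Talbot Unified SD: $1,075,822 × 0.0143 = $15,384.2546
Transit Authority: $1,075,822 × 0.0042 = $4,518.4524
Total = $40,838.20312

$40,838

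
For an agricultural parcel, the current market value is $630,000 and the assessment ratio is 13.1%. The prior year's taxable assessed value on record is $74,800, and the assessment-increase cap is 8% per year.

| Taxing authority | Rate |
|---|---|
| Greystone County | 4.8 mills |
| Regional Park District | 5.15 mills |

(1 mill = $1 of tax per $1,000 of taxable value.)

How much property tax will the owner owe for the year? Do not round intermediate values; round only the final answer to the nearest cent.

Uncapped assessed value = $630,000 × 0.131 = $82,530
Cap limit = $74,800 × 1.08 = $80,784
Taxable assessed value = min($82,530, $80,784) = $80,784 (cap binds)
Greystone County: $80,784 × 0.0048 = $387.7632
Regional Park District: $80,784 × 0.00515 = $416.0376
Total = $803.8008

$803.80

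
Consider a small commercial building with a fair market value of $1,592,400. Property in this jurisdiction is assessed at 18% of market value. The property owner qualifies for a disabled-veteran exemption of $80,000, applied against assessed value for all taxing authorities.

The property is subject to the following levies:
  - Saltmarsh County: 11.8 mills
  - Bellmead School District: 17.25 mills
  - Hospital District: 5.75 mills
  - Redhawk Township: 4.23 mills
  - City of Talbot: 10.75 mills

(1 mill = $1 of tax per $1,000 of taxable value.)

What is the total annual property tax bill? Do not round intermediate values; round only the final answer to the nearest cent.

$10,286.14

Assessed value = $1,592,400 × 0.18 = $286,632
Taxable value = $286,632 − $80,000 = $206,632
Saltmarsh County: $206,632 × 0.0118 = $2,438.2576
Bellmead School District: $206,632 × 0.01725 = $3,564.402
Hospital District: $206,632 × 0.00575 = $1,188.134
Redhawk Township: $206,632 × 0.00423 = $874.05336
City of Talbot: $206,632 × 0.01075 = $2,221.294
Total = $2,438.2576 + $3,564.402 + $1,188.134 + $874.05336 + $2,221.294 = $10,286.14096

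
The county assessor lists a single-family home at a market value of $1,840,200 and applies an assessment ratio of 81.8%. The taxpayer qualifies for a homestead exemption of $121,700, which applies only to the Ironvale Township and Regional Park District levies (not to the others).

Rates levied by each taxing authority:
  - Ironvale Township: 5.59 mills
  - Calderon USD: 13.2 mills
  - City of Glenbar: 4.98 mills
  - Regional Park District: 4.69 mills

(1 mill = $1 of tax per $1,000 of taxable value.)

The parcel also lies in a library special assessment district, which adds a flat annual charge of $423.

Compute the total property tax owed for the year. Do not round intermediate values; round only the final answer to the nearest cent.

$42,012.30

Assessed value = $1,840,200 × 0.818 = $1,505,283.6
Ironvale Township: ($1,505,283.6 − $121,700) × 0.00559 = $1,383,583.6 × 0.00559 = $7,734.232324
Calderon USD: $1,505,283.6 × 0.0132 = $19,869.74352
City of Glenbar: $1,505,283.6 × 0.00498 = $7,496.312328
Regional Park District: ($1,505,283.6 − $121,700) × 0.00469 = $1,383,583.6 × 0.00469 = $6,489.007084
Levies subtotal = $41,589.295256
Total = $41,589.295256 + $423 = $42,012.295256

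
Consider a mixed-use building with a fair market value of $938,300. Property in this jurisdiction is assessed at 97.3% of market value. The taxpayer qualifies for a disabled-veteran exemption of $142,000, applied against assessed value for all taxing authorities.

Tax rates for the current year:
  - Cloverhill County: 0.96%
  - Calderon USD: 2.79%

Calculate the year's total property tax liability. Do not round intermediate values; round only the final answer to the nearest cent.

$28,911.22

Assessed value = $938,300 × 0.973 = $912,965.9
Taxable value = $912,965.9 − $142,000 = $770,965.9
Cloverhill County: $770,965.9 × 0.0096 = $7,401.27264
Calderon USD: $770,965.9 × 0.0279 = $21,509.94861
Total = $7,401.27264 + $21,509.94861 = $28,911.22125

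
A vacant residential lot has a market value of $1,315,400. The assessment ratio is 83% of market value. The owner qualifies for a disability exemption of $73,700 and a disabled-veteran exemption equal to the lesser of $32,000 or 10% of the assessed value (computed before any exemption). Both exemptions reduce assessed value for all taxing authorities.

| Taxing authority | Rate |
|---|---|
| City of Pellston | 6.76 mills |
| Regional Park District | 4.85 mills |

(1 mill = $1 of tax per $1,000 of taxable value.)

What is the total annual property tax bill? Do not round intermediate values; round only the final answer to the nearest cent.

$11,448.41

Assessed value = $1,315,400 × 0.83 = $1,091,782
Disabled-veteran exemption = min($32,000, 10% × $1,091,782) = min($32,000, $109,178.2) = $32,000 (dollar cap binds)
Taxable value = $1,091,782 − $73,700 − $32,000 = $986,082
City of Pellston: $986,082 × 0.00676 = $6,665.91432
Regional Park District: $986,082 × 0.00485 = $4,782.4977
Total = $11,448.41202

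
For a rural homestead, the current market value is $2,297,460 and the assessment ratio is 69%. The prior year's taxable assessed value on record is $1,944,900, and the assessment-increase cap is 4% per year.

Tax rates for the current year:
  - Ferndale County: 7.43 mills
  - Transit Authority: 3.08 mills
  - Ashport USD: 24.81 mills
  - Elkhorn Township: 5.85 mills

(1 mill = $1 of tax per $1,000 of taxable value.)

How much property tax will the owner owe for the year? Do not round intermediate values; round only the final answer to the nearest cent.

$65,264.64

Uncapped assessed value = $2,297,460 × 0.69 = $1,585,247.4
Cap limit = $1,944,900 × 1.04 = $2,022,696
Taxable assessed value = min($1,585,247.4, $2,022,696) = $1,585,247.4 (cap does not bind)
Ferndale County: $1,585,247.4 × 0.00743 = $11,778.388182
Transit Authority: $1,585,247.4 × 0.00308 = $4,882.561992
Ashport USD: $1,585,247.4 × 0.02481 = $39,329.987994
Elkhorn Township: $1,585,247.4 × 0.00585 = $9,273.69729
Total = $65,264.635458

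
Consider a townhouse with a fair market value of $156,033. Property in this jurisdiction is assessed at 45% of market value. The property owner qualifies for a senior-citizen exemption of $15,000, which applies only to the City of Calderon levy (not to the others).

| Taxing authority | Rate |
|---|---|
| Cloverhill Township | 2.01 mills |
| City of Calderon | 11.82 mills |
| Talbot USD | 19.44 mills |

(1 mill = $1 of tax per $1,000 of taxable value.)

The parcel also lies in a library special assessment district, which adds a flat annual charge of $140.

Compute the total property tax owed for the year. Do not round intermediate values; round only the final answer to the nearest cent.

Assessed value = $156,033 × 0.45 = $70,214.85
Cloverhill Township: $70,214.85 × 0.00201 = $141.1318485
City of Calderon: ($70,214.85 − $15,000) × 0.01182 = $55,214.85 × 0.01182 = $652.639527
Talbot USD: $70,214.85 × 0.01944 = $1,364.976684
Levies subtotal = $2,158.7480595
Total = $2,158.7480595 + $140 = $2,298.7480595

$2,298.75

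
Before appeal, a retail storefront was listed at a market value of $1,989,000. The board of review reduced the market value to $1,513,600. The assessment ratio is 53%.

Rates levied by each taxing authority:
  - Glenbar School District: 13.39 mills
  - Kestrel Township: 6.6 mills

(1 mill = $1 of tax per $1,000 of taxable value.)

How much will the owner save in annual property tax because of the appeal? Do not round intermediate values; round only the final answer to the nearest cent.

$5,036.72

Old assessed value = $1,989,000 × 0.53 = $1,054,170
New assessed value = $1,513,600 × 0.53 = $802,208
Combined rate = 0.01339 + 0.0066 = 0.01999
Old tax = $1,054,170 × 0.01999 = $21,072.8583
New tax = $802,208 × 0.01999 = $16,036.13792
Reduction = $21,072.8583 − $16,036.13792 = $5,036.72038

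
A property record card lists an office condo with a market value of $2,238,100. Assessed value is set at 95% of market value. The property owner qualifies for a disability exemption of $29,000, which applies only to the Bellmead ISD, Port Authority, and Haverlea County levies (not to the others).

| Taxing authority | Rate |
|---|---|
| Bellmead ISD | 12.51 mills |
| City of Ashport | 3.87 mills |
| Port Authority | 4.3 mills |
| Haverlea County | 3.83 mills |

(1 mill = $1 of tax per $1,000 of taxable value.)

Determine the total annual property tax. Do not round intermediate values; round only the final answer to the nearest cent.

$51,514.48

Assessed value = $2,238,100 × 0.95 = $2,126,195
Bellmead ISD: ($2,126,195 − $29,000) × 0.01251 = $2,097,195 × 0.01251 = $26,235.90945
City of Ashport: $2,126,195 × 0.00387 = $8,228.37465
Port Authority: ($2,126,195 − $29,000) × 0.0043 = $2,097,195 × 0.0043 = $9,017.9385
Haverlea County: ($2,126,195 − $29,000) × 0.00383 = $2,097,195 × 0.00383 = $8,032.25685
Total = $51,514.47945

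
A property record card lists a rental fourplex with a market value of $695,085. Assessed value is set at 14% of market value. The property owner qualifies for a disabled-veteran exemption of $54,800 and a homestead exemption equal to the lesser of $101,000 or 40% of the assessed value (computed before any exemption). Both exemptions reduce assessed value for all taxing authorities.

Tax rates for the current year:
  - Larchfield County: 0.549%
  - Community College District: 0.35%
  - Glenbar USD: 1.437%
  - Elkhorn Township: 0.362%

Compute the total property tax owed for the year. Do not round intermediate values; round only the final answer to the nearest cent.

Assessed value = $695,085 × 0.14 = $97,311.9
Homestead exemption = min($101,000, 40% × $97,311.9) = min($101,000, $38,924.76) = $38,924.76 (percentage binds)
Taxable value = $97,311.9 − $54,800 − $38,924.76 = $3,587.14
Larchfield County: $3,587.14 × 0.00549 = $19.6933986
Community College District: $3,587.14 × 0.0035 = $12.55499
Glenbar USD: $3,587.14 × 0.01437 = $51.5472018
Elkhorn Township: $3,587.14 × 0.00362 = $12.9854468
Total = $96.7810372

$96.78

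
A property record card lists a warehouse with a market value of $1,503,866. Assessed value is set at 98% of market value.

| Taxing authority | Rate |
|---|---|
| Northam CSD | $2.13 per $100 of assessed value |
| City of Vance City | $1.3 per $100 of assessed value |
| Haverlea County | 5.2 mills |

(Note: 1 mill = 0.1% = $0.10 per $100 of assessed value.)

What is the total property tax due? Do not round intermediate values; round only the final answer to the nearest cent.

Assessed value = $1,503,866 × 0.98 = $1,473,788.68
Northam CSD: $1,473,788.68 × 0.0213 = $31,391.698884
City of Vance City: $1,473,788.68 × 0.013 = $19,159.25284
Haverlea County: $1,473,788.68 × 0.0052 = $7,663.701136
Total = $58,214.65286

$58,214.65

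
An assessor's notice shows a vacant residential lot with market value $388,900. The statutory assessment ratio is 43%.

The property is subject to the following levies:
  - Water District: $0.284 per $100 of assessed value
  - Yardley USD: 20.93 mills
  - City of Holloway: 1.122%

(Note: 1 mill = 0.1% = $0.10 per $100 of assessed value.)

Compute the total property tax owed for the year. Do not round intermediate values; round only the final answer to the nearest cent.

$5,851.27

Assessed value = $388,900 × 0.43 = $167,227
Water District: $167,227 × 0.00284 = $474.92468
Yardley USD: $167,227 × 0.02093 = $3,500.06111
City of Holloway: $167,227 × 0.01122 = $1,876.28694
Total = $5,851.27273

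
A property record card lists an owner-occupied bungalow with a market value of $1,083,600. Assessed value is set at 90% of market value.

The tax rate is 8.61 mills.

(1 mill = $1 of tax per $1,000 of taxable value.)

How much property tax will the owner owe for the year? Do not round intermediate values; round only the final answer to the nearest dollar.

$8,397

Assessed value = $1,083,600 × 0.9 = $975,240
Tax = $975,240 × 0.00861 = $8,396.8164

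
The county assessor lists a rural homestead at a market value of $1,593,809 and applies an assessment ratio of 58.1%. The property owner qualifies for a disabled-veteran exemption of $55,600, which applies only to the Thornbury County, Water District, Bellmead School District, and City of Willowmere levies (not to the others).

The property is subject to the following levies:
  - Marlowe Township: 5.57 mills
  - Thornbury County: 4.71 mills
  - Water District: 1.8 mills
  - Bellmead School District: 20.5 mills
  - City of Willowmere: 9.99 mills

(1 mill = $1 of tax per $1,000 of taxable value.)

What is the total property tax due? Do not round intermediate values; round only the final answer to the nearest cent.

$37,362.75

Assessed value = $1,593,809 × 0.581 = $926,003.029
Marlowe Township: $926,003.029 × 0.00557 = $5,157.83687153
Thornbury County: ($926,003.029 − $55,600) × 0.00471 = $870,403.029 × 0.00471 = $4,099.59826659
Water District: ($926,003.029 − $55,600) × 0.0018 = $870,403.029 × 0.0018 = $1,566.7254522
Bellmead School District: ($926,003.029 − $55,600) × 0.0205 = $870,403.029 × 0.0205 = $17,843.2620945
City of Willowmere: ($926,003.029 − $55,600) × 0.00999 = $870,403.029 × 0.00999 = $8,695.32625971
Total = $37,362.74894453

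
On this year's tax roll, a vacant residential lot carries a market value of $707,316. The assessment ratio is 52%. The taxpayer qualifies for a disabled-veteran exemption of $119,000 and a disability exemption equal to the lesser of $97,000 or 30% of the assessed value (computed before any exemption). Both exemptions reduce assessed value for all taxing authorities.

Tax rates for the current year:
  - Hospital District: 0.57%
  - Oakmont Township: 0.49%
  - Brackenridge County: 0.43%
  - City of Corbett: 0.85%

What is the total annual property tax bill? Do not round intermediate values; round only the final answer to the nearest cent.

$3,552.22

Assessed value = $707,316 × 0.52 = $367,804.32
Disability exemption = min($97,000, 30% × $367,804.32) = min($97,000, $110,341.296) = $97,000 (dollar cap binds)
Taxable value = $367,804.32 − $119,000 − $97,000 = $151,804.32
Hospital District: $151,804.32 × 0.0057 = $865.284624
Oakmont Township: $151,804.32 × 0.0049 = $743.841168
Brackenridge County: $151,804.32 × 0.0043 = $652.758576
City of Corbett: $151,804.32 × 0.0085 = $1,290.33672
Total = $3,552.221088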